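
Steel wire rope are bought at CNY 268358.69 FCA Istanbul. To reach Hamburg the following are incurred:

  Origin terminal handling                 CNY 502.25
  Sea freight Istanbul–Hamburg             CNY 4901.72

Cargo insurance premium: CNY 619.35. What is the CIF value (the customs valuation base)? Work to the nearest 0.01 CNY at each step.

CIF value: CNY 274382.01

CIF = FCA price + pre-shipment costs + freight + insurance
CIF = 268358.69 + 502.25 + 4901.72 + 619.35 = 274382.01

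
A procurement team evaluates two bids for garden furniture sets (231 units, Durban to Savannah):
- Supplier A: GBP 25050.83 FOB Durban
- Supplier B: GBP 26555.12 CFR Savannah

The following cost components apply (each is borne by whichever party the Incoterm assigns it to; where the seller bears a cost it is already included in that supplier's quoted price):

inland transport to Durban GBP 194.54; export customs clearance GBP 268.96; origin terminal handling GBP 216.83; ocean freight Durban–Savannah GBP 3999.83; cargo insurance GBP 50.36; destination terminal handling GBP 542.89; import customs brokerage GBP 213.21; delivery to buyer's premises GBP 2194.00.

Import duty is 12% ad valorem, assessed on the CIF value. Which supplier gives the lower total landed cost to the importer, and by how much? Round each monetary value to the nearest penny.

Supplier A (FOB):
CIF value = FOB price + freight + insurance = 25050.83 + 3999.83 + 50.36 = 29101.02
Import duty = 29101.02 × 12% = 3492.12
Buyer bears (A): 3999.83 + 50.36 + 542.89 + 213.21 + 2194.00 = 7000.29
Landed cost (A) = invoice 25050.83 + 7000.29 + duty 3492.12 = 35543.24
Supplier B (CFR):
CIF value = CFR price + insurance = 26555.12 + 50.36 = 26605.48
Import duty = 26605.48 × 12% = 3192.66
Buyer bears (B): 50.36 + 542.89 + 213.21 + 2194.00 = 3000.46
Landed cost (B) = invoice 26555.12 + 3000.46 + duty 3192.66 = 32748.24
Difference = |35543.24 − 32748.24| = 2795.00

Supplier B is cheaper by GBP 2795.00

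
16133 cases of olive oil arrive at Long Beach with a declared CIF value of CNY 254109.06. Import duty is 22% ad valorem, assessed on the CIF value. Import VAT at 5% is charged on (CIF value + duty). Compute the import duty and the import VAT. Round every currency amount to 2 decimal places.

Import duty = 254109.06 × 22% = 55903.99
VAT base = CIF + duty = 254109.06 + 55903.99 = 310013.05
Import VAT = 310013.05 × 5% = 15500.65

Import duty: CNY 55903.99; import VAT: CNY 15500.65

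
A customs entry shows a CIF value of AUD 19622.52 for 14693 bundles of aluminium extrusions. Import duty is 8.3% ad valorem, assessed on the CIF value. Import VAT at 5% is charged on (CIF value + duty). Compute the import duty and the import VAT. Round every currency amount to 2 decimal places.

Import duty: AUD 1628.67; import VAT: AUD 1062.56

Import duty = 19622.52 × 8.3% = 1628.67
VAT base = CIF + duty = 19622.52 + 1628.67 = 21251.19
Import VAT = 21251.19 × 5% = 1062.56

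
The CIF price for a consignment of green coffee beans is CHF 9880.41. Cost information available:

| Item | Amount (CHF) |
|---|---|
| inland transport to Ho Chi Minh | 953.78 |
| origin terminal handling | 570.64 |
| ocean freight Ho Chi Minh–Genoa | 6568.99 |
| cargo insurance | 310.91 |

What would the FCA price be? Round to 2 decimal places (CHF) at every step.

FCA price: CHF 2429.87

Not relevant to the conversion: inland to port — on the seller under both CIF and FCA; already in the CIF price and stays in the FCA price.
From CIF to FCA, the seller no longer bears: origin terminal, freight, insurance.
FCA price = 9880.41 − 570.64 − 6568.99 − 310.91 = 2429.87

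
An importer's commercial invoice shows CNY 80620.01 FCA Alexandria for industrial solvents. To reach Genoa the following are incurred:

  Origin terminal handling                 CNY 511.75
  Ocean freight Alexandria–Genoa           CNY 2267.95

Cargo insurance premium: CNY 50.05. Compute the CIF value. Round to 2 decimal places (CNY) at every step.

CIF = FCA price + pre-shipment costs + freight + insurance
CIF = 80620.01 + 511.75 + 2267.95 + 50.05 = 83449.76

CIF value: CNY 83449.76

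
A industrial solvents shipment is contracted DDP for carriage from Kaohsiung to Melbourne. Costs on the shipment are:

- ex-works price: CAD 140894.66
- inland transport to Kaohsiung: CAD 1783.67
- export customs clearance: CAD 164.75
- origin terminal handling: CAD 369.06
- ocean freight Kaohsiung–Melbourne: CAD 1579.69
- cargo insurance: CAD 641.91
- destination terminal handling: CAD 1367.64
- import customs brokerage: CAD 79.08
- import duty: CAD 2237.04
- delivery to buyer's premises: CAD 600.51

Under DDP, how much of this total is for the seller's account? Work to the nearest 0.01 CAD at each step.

Seller's account: CAD 149718.01

DDP: the seller bears all costs including import duty.
Seller's account: goods 140894.66 + inland to port 1783.67 + export clearance 164.75 + origin terminal 369.06 + freight 1579.69 + insurance 641.91 + destination terminal 1367.64 + brokerage 79.08 + duty 2237.04 + delivery 600.51 = 149718.01
Buyer's account: 0.00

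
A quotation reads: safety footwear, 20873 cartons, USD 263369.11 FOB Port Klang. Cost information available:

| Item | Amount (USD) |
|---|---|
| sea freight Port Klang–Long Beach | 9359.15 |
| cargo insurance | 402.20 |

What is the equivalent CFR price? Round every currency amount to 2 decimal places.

Not relevant to the conversion: insurance — on the buyer under both terms; not part of either seller's price.
From FOB to CFR, the seller additionally bears: freight.
CFR price = 263369.11 + 9359.15 = 272728.26

CFR price: USD 272728.26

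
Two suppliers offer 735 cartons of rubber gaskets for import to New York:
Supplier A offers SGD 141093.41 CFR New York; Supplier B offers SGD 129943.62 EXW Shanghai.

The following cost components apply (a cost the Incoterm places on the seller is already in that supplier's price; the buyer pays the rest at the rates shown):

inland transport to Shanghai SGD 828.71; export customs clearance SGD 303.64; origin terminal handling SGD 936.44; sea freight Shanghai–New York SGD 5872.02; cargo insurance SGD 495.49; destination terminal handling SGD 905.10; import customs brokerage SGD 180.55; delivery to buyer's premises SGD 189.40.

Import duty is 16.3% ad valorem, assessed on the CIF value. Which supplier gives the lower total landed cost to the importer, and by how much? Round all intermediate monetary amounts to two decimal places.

Supplier A (CFR):
CIF value = CFR price + insurance = 141093.41 + 495.49 = 141588.90
Import duty = 141588.90 × 16.3% = 23078.99
Buyer bears (A): 495.49 + 905.10 + 180.55 + 189.40 = 1770.54
Landed cost (A) = invoice 141093.41 + 1770.54 + duty 23078.99 = 165942.94
Supplier B (EXW):
CIF value = EXW price + inland to port + export clearance + origin terminal + freight + insurance = 129943.62 + 828.71 + 303.64 + 936.44 + 5872.02 + 495.49 = 138379.92
Import duty = 138379.92 × 16.3% = 22555.93
Buyer bears (B): 828.71 + 303.64 + 936.44 + 5872.02 + 495.49 + 905.10 + 180.55 + 189.40 = 9711.35
Landed cost (B) = invoice 129943.62 + 9711.35 + duty 22555.93 = 162210.90
Difference = |165942.94 − 162210.90| = 3732.04

Supplier B is cheaper by SGD 3732.04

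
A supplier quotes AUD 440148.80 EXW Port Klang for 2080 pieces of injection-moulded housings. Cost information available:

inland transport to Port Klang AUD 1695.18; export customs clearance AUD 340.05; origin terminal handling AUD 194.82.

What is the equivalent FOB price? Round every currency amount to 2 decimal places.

From EXW to FOB, the seller additionally bears: inland to port, export clearance, origin terminal.
FOB price = 440148.80 + 1695.18 + 340.05 + 194.82 = 442378.85

FOB price: AUD 442378.85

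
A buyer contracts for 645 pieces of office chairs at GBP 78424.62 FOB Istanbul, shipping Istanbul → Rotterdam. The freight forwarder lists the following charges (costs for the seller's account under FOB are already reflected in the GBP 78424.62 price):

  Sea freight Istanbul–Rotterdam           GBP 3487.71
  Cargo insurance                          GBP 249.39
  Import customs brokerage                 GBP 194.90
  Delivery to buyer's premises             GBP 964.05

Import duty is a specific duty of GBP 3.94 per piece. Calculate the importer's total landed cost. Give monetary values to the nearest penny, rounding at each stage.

Total landed cost: GBP 85861.97

FOB: the seller bears costs until goods are on board at the origin port; the buyer bears freight, insurance and all costs thereafter.
CIF value = FOB price + freight + insurance = 78424.62 + 3487.71 + 249.39 = 82161.72
Import duty = 645 × 3.94 = 2541.30
Buyer bears: freight 3487.71 + insurance 249.39 + brokerage 194.90 + delivery 964.05 + duty 2541.30 = 7437.35
Landed cost = invoice 78424.62 + 7437.35 = 85861.97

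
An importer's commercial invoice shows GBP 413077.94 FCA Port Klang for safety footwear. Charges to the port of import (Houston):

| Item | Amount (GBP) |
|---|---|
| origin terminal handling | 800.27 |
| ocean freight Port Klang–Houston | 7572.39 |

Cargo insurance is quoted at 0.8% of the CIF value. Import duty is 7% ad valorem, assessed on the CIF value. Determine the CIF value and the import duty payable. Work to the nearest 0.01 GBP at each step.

CIF value: GBP 424849.40; import duty: GBP 29739.46

Let C be the CIF value. C = FCA price + pre-shipment costs + freight + 0.8% × C
C − 0.8% × C = 413077.94 + 800.27 + 7572.39
0.992 × C = 421450.60
C = 421450.60 / 0.992 = 424849.40
Insurance premium = 0.8% × 424849.40 = 3398.80
Import duty = 424849.40 × 7% = 29739.46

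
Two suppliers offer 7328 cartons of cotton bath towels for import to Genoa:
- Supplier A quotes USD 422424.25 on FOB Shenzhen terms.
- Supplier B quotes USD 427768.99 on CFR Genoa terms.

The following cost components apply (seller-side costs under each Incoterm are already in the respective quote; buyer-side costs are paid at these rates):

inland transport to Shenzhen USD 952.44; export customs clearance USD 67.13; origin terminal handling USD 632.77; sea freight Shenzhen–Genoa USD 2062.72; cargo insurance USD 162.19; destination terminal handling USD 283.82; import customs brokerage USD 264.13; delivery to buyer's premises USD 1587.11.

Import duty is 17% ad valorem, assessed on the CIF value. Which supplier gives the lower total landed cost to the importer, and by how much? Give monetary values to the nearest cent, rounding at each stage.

Supplier A is cheaper by USD 3839.96

Supplier A (FOB):
CIF value = FOB price + freight + insurance = 422424.25 + 2062.72 + 162.19 = 424649.16
Import duty = 424649.16 × 17% = 72190.36
Buyer bears (A): 2062.72 + 162.19 + 283.82 + 264.13 + 1587.11 = 4359.97
Landed cost (A) = invoice 422424.25 + 4359.97 + duty 72190.36 = 498974.58
Supplier B (CFR):
CIF value = CFR price + insurance = 427768.99 + 162.19 = 427931.18
Import duty = 427931.18 × 17% = 72748.30
Buyer bears (B): 162.19 + 283.82 + 264.13 + 1587.11 = 2297.25
Landed cost (B) = invoice 427768.99 + 2297.25 + duty 72748.30 = 502814.54
Difference = |498974.58 − 502814.54| = 3839.96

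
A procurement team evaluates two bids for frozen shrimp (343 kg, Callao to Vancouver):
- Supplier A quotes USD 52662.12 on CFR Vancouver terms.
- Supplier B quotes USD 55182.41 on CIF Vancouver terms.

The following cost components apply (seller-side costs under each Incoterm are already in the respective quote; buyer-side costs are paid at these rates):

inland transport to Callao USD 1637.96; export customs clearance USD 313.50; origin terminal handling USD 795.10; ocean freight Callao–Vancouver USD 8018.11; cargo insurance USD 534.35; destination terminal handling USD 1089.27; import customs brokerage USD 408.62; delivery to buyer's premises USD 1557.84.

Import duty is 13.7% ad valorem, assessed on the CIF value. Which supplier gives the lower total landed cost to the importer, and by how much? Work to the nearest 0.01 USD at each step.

Supplier A (CFR):
CIF value = CFR price + insurance = 52662.12 + 534.35 = 53196.47
Import duty = 53196.47 × 13.7% = 7287.92
Buyer bears (A): 534.35 + 1089.27 + 408.62 + 1557.84 = 3590.08
Landed cost (A) = invoice 52662.12 + 3590.08 + duty 7287.92 = 63540.12
Supplier B (CIF):
The CIF price already equals the CIF value: 55182.41
Import duty = 55182.41 × 13.7% = 7559.99
Buyer bears (B): 1089.27 + 408.62 + 1557.84 = 3055.73
Landed cost (B) = invoice 55182.41 + 3055.73 + duty 7559.99 = 65798.13
Difference = |63540.12 − 65798.13| = 2258.01

Supplier A is cheaper by USD 2258.01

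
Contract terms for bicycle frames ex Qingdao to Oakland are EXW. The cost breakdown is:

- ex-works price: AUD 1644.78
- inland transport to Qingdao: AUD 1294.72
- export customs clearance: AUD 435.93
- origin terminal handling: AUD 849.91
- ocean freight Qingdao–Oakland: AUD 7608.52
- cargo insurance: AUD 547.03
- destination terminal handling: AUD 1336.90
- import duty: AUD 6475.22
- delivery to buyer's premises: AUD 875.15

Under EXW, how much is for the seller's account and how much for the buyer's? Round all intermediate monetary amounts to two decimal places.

Seller: AUD 1644.78; buyer: AUD 19423.38

EXW: the seller makes goods available at their premises; the buyer bears all onward costs.
Seller's account: goods 1644.78 = 1644.78
Buyer's account: inland to port 1294.72 + export clearance 435.93 + origin terminal 849.91 + freight 7608.52 + insurance 547.03 + destination terminal 1336.90 + duty 6475.22 + delivery 875.15 = 19423.38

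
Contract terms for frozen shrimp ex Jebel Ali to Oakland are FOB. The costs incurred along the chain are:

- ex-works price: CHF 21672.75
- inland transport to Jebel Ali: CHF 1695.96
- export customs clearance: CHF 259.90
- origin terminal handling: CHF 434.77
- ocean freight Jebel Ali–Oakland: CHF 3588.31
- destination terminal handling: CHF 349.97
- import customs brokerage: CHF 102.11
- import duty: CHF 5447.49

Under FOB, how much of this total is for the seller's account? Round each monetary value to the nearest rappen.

FOB: the seller bears costs until goods are on board at the origin port; the buyer bears freight, insurance and all costs thereafter.
Seller's account: goods 21672.75 + inland to port 1695.96 + export clearance 259.90 + origin terminal 434.77 = 24063.38
Buyer's account: freight 3588.31 + destination terminal 349.97 + brokerage 102.11 + duty 5447.49 = 9487.88

Seller's account: CHF 24063.38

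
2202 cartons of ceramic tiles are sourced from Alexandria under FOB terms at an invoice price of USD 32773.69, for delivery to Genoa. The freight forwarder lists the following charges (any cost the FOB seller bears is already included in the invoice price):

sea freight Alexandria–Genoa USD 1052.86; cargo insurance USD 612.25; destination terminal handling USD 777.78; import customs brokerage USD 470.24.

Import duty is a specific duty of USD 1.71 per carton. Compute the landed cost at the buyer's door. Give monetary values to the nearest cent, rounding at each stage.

Total landed cost: USD 39452.24

FOB: the seller bears costs until goods are on board at the origin port; the buyer bears freight, insurance and all costs thereafter.
CIF value = FOB price + freight + insurance = 32773.69 + 1052.86 + 612.25 = 34438.80
Import duty = 2202 × 1.71 = 3765.42
Buyer bears: freight 1052.86 + insurance 612.25 + destination terminal 777.78 + brokerage 470.24 + duty 3765.42 = 6678.55
Landed cost = invoice 32773.69 + 6678.55 = 39452.24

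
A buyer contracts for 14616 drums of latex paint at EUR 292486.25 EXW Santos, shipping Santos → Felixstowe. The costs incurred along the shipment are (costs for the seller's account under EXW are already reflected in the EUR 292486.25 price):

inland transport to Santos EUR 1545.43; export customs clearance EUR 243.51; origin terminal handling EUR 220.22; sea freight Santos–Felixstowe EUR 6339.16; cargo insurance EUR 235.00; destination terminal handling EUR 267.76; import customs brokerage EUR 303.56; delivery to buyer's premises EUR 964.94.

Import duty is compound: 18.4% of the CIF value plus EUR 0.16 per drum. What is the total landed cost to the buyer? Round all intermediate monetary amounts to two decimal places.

EXW: the seller makes goods available at their premises; the buyer bears all onward costs.
CIF value = EXW price + inland to port + export clearance + origin terminal + freight + insurance = 292486.25 + 1545.43 + 243.51 + 220.22 + 6339.16 + 235.00 = 301069.57
Ad valorem component: 301069.57 × 18.4% = 55396.80
Specific component: 14616 × 0.16 = 2338.56
Import duty = 55396.80 + 2338.56 = 57735.36
Buyer bears: inland to port 1545.43 + export clearance 243.51 + origin terminal 220.22 + freight 6339.16 + insurance 235.00 + destination terminal 267.76 + brokerage 303.56 + delivery 964.94 + duty 57735.36 = 67854.94
Landed cost = invoice 292486.25 + 67854.94 = 360341.19

Total landed cost: EUR 360341.19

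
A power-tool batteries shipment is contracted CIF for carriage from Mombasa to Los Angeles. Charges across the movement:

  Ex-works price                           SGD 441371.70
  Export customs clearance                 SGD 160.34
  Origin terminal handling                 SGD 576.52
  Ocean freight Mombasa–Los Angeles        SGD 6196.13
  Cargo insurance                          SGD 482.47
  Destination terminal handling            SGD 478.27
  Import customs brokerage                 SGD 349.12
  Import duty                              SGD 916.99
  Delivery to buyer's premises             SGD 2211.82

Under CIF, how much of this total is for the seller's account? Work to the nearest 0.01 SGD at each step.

CIF: the seller pays costs through ocean freight and marine insurance to the destination port.
Seller's account: goods 441371.70 + export clearance 160.34 + origin terminal 576.52 + freight 6196.13 + insurance 482.47 = 448787.16
Buyer's account: destination terminal 478.27 + brokerage 349.12 + duty 916.99 + delivery 2211.82 = 3956.20

Seller's account: SGD 448787.16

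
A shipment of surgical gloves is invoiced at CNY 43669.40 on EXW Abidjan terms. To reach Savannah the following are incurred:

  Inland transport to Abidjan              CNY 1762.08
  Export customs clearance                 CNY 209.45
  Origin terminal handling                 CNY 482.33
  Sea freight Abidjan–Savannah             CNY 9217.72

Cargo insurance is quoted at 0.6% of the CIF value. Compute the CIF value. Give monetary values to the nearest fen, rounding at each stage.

CIF value: CNY 55675.03

Let C be the CIF value. C = EXW price + pre-shipment costs + freight + 0.6% × C
C − 0.6% × C = 43669.40 + 1762.08 + 209.45 + 482.33 + 9217.72
0.994 × C = 55340.98
C = 55340.98 / 0.994 = 55675.03
Insurance premium = 0.6% × 55675.03 = 334.05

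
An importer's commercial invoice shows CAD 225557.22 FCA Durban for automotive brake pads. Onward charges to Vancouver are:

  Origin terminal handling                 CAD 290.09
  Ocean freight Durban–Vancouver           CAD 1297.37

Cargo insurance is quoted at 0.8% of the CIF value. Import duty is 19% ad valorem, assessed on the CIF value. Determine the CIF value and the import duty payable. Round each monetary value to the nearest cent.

Let C be the CIF value. C = FCA price + pre-shipment costs + freight + 0.8% × C
C − 0.8% × C = 225557.22 + 290.09 + 1297.37
0.992 × C = 227144.68
C = 227144.68 / 0.992 = 228976.49
Insurance premium = 0.8% × 228976.49 = 1831.81
Import duty = 228976.49 × 19% = 43505.53

CIF value: CAD 228976.49; import duty: CAD 43505.53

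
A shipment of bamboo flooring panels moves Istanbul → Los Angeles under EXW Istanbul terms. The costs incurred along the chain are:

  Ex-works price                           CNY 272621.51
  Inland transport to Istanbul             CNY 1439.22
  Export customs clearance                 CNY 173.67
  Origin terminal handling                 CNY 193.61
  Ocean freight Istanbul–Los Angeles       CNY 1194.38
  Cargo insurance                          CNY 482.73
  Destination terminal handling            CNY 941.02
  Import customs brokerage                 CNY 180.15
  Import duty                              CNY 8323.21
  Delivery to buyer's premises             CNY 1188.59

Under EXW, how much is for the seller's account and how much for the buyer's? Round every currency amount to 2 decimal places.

Seller: CNY 272621.51; buyer: CNY 14116.58

EXW: the seller makes goods available at their premises; the buyer bears all onward costs.
Seller's account: goods 272621.51 = 272621.51
Buyer's account: inland to port 1439.22 + export clearance 173.67 + origin terminal 193.61 + freight 1194.38 + insurance 482.73 + destination terminal 941.02 + brokerage 180.15 + duty 8323.21 + delivery 1188.59 = 14116.58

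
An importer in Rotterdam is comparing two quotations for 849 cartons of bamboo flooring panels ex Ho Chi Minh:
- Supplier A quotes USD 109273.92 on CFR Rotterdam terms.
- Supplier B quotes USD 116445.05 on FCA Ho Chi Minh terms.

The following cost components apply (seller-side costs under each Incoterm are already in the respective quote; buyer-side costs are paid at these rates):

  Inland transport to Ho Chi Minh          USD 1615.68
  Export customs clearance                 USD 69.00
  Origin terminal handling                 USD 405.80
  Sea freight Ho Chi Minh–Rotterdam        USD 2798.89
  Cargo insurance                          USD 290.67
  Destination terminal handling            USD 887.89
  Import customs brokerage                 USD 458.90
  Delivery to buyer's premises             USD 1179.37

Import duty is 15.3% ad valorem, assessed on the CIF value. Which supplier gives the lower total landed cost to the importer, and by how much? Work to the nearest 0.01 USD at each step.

Supplier A (CFR):
CIF value = CFR price + insurance = 109273.92 + 290.67 = 109564.59
Import duty = 109564.59 × 15.3% = 16763.38
Buyer bears (A): 290.67 + 887.89 + 458.90 + 1179.37 = 2816.83
Landed cost (A) = invoice 109273.92 + 2816.83 + duty 16763.38 = 128854.13
Supplier B (FCA):
CIF value = FCA price + origin terminal + freight + insurance = 116445.05 + 405.80 + 2798.89 + 290.67 = 119940.41
Import duty = 119940.41 × 15.3% = 18350.88
Buyer bears (B): 405.80 + 2798.89 + 290.67 + 887.89 + 458.90 + 1179.37 = 6021.52
Landed cost (B) = invoice 116445.05 + 6021.52 + duty 18350.88 = 140817.45
Difference = |128854.13 − 140817.45| = 11963.32

Supplier A is cheaper by USD 11963.32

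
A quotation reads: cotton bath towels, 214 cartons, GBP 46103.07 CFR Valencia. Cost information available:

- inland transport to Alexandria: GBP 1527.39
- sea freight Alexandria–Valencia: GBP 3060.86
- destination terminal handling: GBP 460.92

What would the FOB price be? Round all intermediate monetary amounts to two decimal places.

FOB price: GBP 43042.21

Not relevant to the conversion: inland to port — on the seller under both CFR and FOB; already in the CFR price and stays in the FOB price. destination terminal — on the buyer under both terms; not part of either seller's price.
From CFR to FOB, the seller no longer bears: freight.
FOB price = 46103.07 − 3060.86 = 43042.21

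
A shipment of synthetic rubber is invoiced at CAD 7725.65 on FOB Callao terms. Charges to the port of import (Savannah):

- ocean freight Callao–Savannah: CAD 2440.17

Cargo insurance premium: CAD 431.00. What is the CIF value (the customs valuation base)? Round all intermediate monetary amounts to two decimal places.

CIF value: CAD 10596.82

CIF = FOB price + freight + insurance
CIF = 7725.65 + 2440.17 + 431.00 = 10596.82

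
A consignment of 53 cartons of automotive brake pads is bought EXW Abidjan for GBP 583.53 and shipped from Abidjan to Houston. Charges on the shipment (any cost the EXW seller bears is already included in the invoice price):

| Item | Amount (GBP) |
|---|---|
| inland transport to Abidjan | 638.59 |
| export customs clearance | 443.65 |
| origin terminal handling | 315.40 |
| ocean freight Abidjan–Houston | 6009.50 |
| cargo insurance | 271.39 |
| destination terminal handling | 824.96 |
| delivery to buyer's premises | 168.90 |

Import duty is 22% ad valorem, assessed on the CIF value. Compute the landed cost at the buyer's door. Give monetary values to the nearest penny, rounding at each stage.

EXW: the seller makes goods available at their premises; the buyer bears all onward costs.
CIF value = EXW price + inland to port + export clearance + origin terminal + freight + insurance = 583.53 + 638.59 + 443.65 + 315.40 + 6009.50 + 271.39 = 8262.06
Import duty = 8262.06 × 22% = 1817.65
Buyer bears: inland to port 638.59 + export clearance 443.65 + origin terminal 315.40 + freight 6009.50 + insurance 271.39 + destination terminal 824.96 + delivery 168.90 + duty 1817.65 = 10490.04
Landed cost = invoice 583.53 + 10490.04 = 11073.57

Total landed cost: GBP 11073.57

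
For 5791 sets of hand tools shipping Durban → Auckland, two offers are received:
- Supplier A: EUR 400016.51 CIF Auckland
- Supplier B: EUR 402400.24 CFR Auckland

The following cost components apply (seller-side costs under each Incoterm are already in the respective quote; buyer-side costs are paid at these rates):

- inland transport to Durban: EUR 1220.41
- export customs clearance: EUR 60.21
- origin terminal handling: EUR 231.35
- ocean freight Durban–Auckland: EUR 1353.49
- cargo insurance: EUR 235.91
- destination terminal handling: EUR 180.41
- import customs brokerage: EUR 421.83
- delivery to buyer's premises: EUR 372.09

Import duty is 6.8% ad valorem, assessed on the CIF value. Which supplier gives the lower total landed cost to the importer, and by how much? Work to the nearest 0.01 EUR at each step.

Supplier A is cheaper by EUR 2797.78

Supplier A (CIF):
The CIF price already equals the CIF value: 400016.51
Import duty = 400016.51 × 6.8% = 27201.12
Buyer bears (A): 180.41 + 421.83 + 372.09 = 974.33
Landed cost (A) = invoice 400016.51 + 974.33 + duty 27201.12 = 428191.96
Supplier B (CFR):
CIF value = CFR price + insurance = 402400.24 + 235.91 = 402636.15
Import duty = 402636.15 × 6.8% = 27379.26
Buyer bears (B): 235.91 + 180.41 + 421.83 + 372.09 = 1210.24
Landed cost (B) = invoice 402400.24 + 1210.24 + duty 27379.26 = 430989.74
Difference = |428191.96 − 430989.74| = 2797.78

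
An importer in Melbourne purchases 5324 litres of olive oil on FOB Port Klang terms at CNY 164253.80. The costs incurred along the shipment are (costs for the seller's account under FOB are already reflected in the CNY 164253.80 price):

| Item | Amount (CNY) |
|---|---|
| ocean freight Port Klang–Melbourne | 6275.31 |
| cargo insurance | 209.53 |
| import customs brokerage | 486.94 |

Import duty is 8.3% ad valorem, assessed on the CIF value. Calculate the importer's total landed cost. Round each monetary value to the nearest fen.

FOB: the seller bears costs until goods are on board at the origin port; the buyer bears freight, insurance and all costs thereafter.
CIF value = FOB price + freight + insurance = 164253.80 + 6275.31 + 209.53 = 170738.64
Import duty = 170738.64 × 8.3% = 14171.31
Buyer bears: freight 6275.31 + insurance 209.53 + brokerage 486.94 + duty 14171.31 = 21143.09
Landed cost = invoice 164253.80 + 21143.09 = 185396.89

Total landed cost: CNY 185396.89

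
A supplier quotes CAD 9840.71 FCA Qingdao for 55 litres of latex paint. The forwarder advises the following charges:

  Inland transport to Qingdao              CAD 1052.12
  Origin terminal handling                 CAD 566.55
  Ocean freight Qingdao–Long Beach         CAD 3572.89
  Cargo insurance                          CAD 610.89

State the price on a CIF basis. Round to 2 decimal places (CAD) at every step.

CIF price: CAD 14591.04

Not relevant to the conversion: inland to port — on the seller under both FCA and CIF; already in the FCA price and stays in the CIF price.
From FCA to CIF, the seller additionally bears: origin terminal, freight, insurance.
CIF price = 9840.71 + 566.55 + 3572.89 + 610.89 = 14591.04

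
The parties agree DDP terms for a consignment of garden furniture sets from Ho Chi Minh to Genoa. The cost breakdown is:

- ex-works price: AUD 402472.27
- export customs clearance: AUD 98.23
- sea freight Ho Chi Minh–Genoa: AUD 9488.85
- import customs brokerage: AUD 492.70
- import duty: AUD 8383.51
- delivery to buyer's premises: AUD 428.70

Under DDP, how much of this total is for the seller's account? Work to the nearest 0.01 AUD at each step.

DDP: the seller bears all costs including import duty.
Seller's account: goods 402472.27 + export clearance 98.23 + freight 9488.85 + brokerage 492.70 + duty 8383.51 + delivery 428.70 = 421364.26
Buyer's account: 0.00

Seller's account: AUD 421364.26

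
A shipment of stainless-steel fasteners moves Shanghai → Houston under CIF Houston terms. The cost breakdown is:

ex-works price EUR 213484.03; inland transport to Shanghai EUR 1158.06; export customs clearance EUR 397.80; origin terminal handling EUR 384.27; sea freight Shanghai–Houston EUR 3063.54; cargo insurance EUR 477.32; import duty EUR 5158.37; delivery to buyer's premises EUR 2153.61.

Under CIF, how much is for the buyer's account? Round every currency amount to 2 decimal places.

CIF: the seller pays costs through ocean freight and marine insurance to the destination port.
Seller's account: goods 213484.03 + inland to port 1158.06 + export clearance 397.80 + origin terminal 384.27 + freight 3063.54 + insurance 477.32 = 218965.02
Buyer's account: duty 5158.37 + delivery 2153.61 = 7311.98

Buyer's account: EUR 7311.98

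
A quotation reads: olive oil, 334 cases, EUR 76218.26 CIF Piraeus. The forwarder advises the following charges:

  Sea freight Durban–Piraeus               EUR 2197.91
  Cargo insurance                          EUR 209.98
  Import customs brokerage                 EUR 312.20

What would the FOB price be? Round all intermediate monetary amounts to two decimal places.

Not relevant to the conversion: brokerage — on the buyer under both terms; not part of either seller's price.
From CIF to FOB, the seller no longer bears: freight, insurance.
FOB price = 76218.26 − 2197.91 − 209.98 = 73810.37

FOB price: EUR 73810.37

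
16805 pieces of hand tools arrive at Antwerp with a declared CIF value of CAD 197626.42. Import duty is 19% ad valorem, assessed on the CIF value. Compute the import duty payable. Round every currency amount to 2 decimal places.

Import duty = 197626.42 × 19% = 37549.02

Import duty: CAD 37549.02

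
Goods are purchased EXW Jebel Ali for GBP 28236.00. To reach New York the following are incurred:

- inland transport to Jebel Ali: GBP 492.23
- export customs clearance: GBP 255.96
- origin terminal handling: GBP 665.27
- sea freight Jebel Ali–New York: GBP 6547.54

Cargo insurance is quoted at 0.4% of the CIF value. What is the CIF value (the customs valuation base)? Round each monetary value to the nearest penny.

CIF value: GBP 36342.37

Let C be the CIF value. C = EXW price + pre-shipment costs + freight + 0.4% × C
C − 0.4% × C = 28236.00 + 492.23 + 255.96 + 665.27 + 6547.54
0.996 × C = 36197.00
C = 36197.00 / 0.996 = 36342.37
Insurance premium = 0.4% × 36342.37 = 145.37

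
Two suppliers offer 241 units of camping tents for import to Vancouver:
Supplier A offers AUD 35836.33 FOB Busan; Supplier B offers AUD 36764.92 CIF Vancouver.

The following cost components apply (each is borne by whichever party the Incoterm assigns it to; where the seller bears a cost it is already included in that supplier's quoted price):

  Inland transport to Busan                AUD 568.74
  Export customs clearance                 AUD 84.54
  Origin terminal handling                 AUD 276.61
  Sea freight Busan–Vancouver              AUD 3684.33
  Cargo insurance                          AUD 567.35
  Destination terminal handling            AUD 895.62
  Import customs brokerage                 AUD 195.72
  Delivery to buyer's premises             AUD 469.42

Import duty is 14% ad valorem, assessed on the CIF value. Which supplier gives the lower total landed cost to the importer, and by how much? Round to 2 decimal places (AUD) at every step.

Supplier A (FOB):
CIF value = FOB price + freight + insurance = 35836.33 + 3684.33 + 567.35 = 40088.01
Import duty = 40088.01 × 14% = 5612.32
Buyer bears (A): 3684.33 + 567.35 + 895.62 + 195.72 + 469.42 = 5812.44
Landed cost (A) = invoice 35836.33 + 5812.44 + duty 5612.32 = 47261.09
Supplier B (CIF):
The CIF price already equals the CIF value: 36764.92
Import duty = 36764.92 × 14% = 5147.09
Buyer bears (B): 895.62 + 195.72 + 469.42 = 1560.76
Landed cost (B) = invoice 36764.92 + 1560.76 + duty 5147.09 = 43472.77
Difference = |47261.09 − 43472.77| = 3788.32

Supplier B is cheaper by AUD 3788.32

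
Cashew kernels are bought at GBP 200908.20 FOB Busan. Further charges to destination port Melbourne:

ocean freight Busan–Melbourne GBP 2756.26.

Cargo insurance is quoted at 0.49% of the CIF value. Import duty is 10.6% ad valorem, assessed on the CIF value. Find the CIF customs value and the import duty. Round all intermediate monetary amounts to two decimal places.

Let C be the CIF value. C = FOB price + freight + 0.49% × C
C − 0.49% × C = 200908.20 + 2756.26
0.9951 × C = 203664.46
C = 203664.46 / 0.9951 = 204667.33
Insurance premium = 0.49% × 204667.33 = 1002.87
Import duty = 204667.33 × 10.6% = 21694.74

CIF value: GBP 204667.33; import duty: GBP 21694.74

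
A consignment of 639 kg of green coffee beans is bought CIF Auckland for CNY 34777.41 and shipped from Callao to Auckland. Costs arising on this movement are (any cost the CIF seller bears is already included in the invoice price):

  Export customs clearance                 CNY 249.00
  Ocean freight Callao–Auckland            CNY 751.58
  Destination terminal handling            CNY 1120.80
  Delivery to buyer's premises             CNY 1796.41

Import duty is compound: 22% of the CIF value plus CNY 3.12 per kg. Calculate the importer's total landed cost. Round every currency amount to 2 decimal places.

Total landed cost: CNY 47339.33

CIF: the seller pays costs through ocean freight and marine insurance to the destination port.
Already in the invoice (seller's account under CIF): export clearance, freight — exclude.
The CIF price already equals the CIF value: 34777.41
Ad valorem component: 34777.41 × 22% = 7651.03
Specific component: 639 × 3.12 = 1993.68
Import duty = 7651.03 + 1993.68 = 9644.71
Buyer bears: destination terminal 1120.80 + delivery 1796.41 + duty 9644.71 = 12561.92
Landed cost = invoice 34777.41 + 12561.92 = 47339.33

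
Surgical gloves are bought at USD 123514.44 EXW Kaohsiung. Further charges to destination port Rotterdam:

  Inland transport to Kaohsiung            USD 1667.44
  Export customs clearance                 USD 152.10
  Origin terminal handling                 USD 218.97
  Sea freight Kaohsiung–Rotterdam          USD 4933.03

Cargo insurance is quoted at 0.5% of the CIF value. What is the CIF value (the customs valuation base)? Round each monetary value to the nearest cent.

CIF value: USD 131141.69

Let C be the CIF value. C = EXW price + pre-shipment costs + freight + 0.5% × C
C − 0.5% × C = 123514.44 + 1667.44 + 152.10 + 218.97 + 4933.03
0.995 × C = 130485.98
C = 130485.98 / 0.995 = 131141.69
Insurance premium = 0.5% × 131141.69 = 655.71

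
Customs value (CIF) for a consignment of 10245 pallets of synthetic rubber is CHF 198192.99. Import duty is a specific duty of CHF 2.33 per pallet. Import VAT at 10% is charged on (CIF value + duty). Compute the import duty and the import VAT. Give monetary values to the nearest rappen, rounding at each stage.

Import duty: CHF 23870.85; import VAT: CHF 22206.38

Import duty = 10245 × 2.33 = 23870.85
VAT base = CIF + duty = 198192.99 + 23870.85 = 222063.84
Import VAT = 222063.84 × 10% = 22206.38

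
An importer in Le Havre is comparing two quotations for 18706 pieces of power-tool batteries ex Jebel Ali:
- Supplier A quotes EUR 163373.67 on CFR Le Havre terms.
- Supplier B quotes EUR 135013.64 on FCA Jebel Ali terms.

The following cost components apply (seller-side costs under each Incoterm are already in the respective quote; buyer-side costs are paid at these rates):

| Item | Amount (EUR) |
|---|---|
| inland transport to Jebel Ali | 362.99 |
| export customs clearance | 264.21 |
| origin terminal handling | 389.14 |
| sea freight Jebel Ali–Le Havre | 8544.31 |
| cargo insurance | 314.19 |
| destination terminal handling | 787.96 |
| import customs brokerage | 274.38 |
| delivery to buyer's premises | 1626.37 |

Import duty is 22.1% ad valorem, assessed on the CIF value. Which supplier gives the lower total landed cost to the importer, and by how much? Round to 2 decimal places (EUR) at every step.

Supplier B is cheaper by EUR 23719.86

Supplier A (CFR):
CIF value = CFR price + insurance = 163373.67 + 314.19 = 163687.86
Import duty = 163687.86 × 22.1% = 36175.02
Buyer bears (A): 314.19 + 787.96 + 274.38 + 1626.37 = 3002.90
Landed cost (A) = invoice 163373.67 + 3002.90 + duty 36175.02 = 202551.59
Supplier B (FCA):
CIF value = FCA price + origin terminal + freight + insurance = 135013.64 + 389.14 + 8544.31 + 314.19 = 144261.28
Import duty = 144261.28 × 22.1% = 31881.74
Buyer bears (B): 389.14 + 8544.31 + 314.19 + 787.96 + 274.38 + 1626.37 = 11936.35
Landed cost (B) = invoice 135013.64 + 11936.35 + duty 31881.74 = 178831.73
Difference = |202551.59 − 178831.73| = 23719.86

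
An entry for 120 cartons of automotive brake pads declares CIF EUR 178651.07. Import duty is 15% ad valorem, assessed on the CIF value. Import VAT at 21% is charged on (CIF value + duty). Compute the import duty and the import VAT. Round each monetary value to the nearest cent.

Import duty = 178651.07 × 15% = 26797.66
VAT base = CIF + duty = 178651.07 + 26797.66 = 205448.73
Import VAT = 205448.73 × 21% = 43144.23

Import duty: EUR 26797.66; import VAT: EUR 43144.23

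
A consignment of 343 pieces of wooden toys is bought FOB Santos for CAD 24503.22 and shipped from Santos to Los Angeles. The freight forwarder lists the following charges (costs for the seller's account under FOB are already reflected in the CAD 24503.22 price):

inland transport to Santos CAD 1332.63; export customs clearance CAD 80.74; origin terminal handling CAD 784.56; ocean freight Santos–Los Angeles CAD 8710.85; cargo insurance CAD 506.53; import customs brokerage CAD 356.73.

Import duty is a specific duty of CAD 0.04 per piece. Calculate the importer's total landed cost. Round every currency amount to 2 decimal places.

Total landed cost: CAD 34091.05

FOB: the seller bears costs until goods are on board at the origin port; the buyer bears freight, insurance and all costs thereafter.
Already in the invoice (seller's account under FOB): inland to port, export clearance, origin terminal — exclude.
CIF value = FOB price + freight + insurance = 24503.22 + 8710.85 + 506.53 = 33720.60
Import duty = 343 × 0.04 = 13.72
Buyer bears: freight 8710.85 + insurance 506.53 + brokerage 356.73 + duty 13.72 = 9587.83
Landed cost = invoice 24503.22 + 9587.83 = 34091.05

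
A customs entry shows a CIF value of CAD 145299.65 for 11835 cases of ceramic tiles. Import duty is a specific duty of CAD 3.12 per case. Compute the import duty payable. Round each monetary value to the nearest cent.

Import duty: CAD 36925.20

Import duty = 11835 × 3.12 = 36925.20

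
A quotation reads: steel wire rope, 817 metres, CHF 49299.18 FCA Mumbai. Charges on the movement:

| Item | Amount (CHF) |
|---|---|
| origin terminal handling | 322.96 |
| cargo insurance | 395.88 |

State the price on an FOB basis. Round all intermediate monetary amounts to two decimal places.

Not relevant to the conversion: insurance — on the buyer under both terms; not part of either seller's price.
From FCA to FOB, the seller additionally bears: origin terminal.
FOB price = 49299.18 + 322.96 = 49622.14

FOB price: CHF 49622.14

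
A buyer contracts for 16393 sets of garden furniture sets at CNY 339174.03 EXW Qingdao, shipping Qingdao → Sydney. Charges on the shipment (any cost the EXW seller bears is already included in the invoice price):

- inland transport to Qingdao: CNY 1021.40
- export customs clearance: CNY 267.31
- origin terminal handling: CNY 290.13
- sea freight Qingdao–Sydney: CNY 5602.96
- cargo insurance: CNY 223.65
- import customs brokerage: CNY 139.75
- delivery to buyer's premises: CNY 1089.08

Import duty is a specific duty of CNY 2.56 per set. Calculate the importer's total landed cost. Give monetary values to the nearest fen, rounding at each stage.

Total landed cost: CNY 389774.39

EXW: the seller makes goods available at their premises; the buyer bears all onward costs.
CIF value = EXW price + inland to port + export clearance + origin terminal + freight + insurance = 339174.03 + 1021.40 + 267.31 + 290.13 + 5602.96 + 223.65 = 346579.48
Import duty = 16393 × 2.56 = 41966.08
Buyer bears: inland to port 1021.40 + export clearance 267.31 + origin terminal 290.13 + freight 5602.96 + insurance 223.65 + brokerage 139.75 + delivery 1089.08 + duty 41966.08 = 50600.36
Landed cost = invoice 339174.03 + 50600.36 = 389774.39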